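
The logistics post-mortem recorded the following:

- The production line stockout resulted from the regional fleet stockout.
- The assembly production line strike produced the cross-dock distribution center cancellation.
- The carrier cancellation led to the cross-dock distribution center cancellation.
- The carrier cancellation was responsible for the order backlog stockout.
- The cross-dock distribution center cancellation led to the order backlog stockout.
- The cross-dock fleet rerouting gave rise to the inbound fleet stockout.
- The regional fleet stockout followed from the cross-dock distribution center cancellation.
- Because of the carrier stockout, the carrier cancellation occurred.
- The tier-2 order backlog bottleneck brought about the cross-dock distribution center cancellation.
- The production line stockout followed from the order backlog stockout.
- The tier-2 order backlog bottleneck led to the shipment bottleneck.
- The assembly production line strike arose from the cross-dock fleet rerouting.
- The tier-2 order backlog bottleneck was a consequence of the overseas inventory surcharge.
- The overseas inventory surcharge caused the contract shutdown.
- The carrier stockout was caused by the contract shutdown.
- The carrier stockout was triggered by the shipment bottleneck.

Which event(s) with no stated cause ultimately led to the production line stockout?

Tracing upstream from the production line stockout: the production line stockout ← the order backlog stockout ← the cross-dock distribution center cancellation ← the assembly production line strike ← the cross-dock fleet rerouting.
A separate upstream branch: the production line stockout ← the order backlog stockout ← the cross-dock distribution center cancellation ← the tier-2 order backlog bottleneck ← the overseas inventory surcharge.
Each of those chain origins has no stated cause.

the cross-dock fleet rerouting, the overseas inventory surcharge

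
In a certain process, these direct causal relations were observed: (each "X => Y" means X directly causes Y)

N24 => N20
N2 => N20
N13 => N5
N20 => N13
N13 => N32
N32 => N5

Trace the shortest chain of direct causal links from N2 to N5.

N2 → N20
N20 → N13
N13 → N5
Length: 3 steps.

N2 → N20 → N13 → N5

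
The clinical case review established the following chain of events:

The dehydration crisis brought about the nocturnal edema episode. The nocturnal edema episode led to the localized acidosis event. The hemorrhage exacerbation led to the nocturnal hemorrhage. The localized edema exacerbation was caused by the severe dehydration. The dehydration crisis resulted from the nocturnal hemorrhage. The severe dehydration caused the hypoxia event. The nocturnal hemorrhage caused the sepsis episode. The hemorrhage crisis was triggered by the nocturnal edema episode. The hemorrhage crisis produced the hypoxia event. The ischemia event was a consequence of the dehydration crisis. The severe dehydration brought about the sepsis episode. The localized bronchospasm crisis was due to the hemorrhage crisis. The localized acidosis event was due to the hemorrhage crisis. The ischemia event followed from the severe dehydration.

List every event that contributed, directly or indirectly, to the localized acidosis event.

Immediate causes of the localized acidosis event: the nocturnal edema episode, the hemorrhage crisis.
Further upstream: the hemorrhage exacerbation, the nocturnal hemorrhage, the dehydration crisis.

the dehydration crisis, the hemorrhage crisis, the hemorrhage exacerbation, the nocturnal edema episode, the nocturnal hemorrhage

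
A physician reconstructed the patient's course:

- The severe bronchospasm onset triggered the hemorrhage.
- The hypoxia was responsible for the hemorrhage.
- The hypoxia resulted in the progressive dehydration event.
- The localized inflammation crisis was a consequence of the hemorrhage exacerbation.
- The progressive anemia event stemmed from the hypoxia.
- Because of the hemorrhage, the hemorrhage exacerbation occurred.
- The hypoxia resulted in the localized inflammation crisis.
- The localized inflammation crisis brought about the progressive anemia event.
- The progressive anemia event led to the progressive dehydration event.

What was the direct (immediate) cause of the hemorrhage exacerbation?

the hemorrhage

Upstream contributors include the hypoxia, the severe bronchospasm onset, but only the hemorrhage feeds directly into the hemorrhage exacerbation.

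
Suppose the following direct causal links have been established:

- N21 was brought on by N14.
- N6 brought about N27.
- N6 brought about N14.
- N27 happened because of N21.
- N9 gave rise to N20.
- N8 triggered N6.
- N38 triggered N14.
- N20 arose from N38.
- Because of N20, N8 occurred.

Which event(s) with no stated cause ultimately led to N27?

N38, N9

Tracing upstream from N27: N27 ← N21 ← N14 ← N38.
A separate upstream branch: N27 ← N6 ← N8 ← N20 ← N9.
Each of those chain origins has no stated cause.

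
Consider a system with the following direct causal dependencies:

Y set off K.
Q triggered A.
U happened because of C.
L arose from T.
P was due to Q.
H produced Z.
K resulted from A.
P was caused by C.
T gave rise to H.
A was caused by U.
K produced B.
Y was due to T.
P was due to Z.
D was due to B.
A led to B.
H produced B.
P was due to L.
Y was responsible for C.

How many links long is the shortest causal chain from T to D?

3

Shortest chain: T → H → B → D.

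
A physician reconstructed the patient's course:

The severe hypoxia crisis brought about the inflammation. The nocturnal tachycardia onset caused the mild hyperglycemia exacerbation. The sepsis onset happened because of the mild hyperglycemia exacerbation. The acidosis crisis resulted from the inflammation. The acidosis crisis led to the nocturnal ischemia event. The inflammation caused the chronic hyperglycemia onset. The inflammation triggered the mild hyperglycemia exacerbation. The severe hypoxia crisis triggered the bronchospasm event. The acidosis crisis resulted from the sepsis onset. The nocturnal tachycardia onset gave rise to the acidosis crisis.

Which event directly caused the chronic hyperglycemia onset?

the inflammation

Upstream contributors include the severe hypoxia crisis, but only the inflammation feeds directly into the chronic hyperglycemia onset.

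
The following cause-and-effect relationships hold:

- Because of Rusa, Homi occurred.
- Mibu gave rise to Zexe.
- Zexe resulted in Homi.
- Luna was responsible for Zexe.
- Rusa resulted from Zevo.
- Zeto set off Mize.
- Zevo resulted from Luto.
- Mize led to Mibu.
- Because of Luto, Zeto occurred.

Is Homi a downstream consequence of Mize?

There is a causal chain: Mize → Mibu → Zexe → Homi.

Yes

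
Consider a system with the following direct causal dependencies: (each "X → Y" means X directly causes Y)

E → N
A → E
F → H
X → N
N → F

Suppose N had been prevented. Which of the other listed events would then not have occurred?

Downstream of N: F, H.

F, H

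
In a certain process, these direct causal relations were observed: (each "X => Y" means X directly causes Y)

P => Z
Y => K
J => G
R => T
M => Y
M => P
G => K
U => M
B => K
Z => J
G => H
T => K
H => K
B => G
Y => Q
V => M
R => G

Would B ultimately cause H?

Yes

There is a causal chain: B → G → H.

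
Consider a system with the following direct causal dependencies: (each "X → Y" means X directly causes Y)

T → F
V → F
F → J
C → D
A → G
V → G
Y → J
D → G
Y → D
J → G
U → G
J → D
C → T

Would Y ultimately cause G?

There is a causal chain: Y → J → G.

Yes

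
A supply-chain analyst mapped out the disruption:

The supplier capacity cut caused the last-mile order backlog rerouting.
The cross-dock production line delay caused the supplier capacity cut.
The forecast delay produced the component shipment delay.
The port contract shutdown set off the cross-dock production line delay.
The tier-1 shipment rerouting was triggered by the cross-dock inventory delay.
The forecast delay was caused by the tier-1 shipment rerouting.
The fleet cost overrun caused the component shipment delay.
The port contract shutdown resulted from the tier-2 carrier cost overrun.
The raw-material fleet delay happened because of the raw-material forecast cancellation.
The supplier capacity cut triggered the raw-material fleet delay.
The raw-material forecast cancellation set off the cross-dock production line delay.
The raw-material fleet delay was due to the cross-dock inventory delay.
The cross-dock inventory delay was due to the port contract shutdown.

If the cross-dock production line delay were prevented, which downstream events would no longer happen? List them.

the last-mile order backlog rerouting, the supplier capacity cut

Downstream of the cross-dock production line delay: the supplier capacity cut, the last-mile order backlog rerouting, the raw-material fleet delay.
Of those, still caused via another path: the raw-material fleet delay.
The remainder have no surviving cause.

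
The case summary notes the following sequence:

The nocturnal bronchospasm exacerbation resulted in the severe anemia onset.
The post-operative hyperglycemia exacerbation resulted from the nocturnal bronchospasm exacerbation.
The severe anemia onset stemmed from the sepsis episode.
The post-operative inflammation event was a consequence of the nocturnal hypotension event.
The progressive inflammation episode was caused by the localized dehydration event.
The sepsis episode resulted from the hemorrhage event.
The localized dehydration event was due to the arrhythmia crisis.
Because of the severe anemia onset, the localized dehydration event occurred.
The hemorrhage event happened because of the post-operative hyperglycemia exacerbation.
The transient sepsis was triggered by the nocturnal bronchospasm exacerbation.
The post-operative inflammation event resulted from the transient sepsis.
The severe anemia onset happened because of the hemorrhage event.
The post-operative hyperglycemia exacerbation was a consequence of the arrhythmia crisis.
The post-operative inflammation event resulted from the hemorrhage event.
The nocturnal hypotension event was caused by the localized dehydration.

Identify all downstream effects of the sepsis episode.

the localized dehydration event, the progressive inflammation episode, the severe anemia onset

Direct effects: the severe anemia onset.
2 steps out: the localized dehydration event.
3 steps out: the progressive inflammation episode.
Not reachable from it: the localized dehydration, the nocturnal bronchospasm exacerbation, the arrhythmia crisis, the transient sepsis, the post-operative hyperglycemia exacerbation, the nocturnal hypotension event, the hemorrhage event, the post-operative inflammation event.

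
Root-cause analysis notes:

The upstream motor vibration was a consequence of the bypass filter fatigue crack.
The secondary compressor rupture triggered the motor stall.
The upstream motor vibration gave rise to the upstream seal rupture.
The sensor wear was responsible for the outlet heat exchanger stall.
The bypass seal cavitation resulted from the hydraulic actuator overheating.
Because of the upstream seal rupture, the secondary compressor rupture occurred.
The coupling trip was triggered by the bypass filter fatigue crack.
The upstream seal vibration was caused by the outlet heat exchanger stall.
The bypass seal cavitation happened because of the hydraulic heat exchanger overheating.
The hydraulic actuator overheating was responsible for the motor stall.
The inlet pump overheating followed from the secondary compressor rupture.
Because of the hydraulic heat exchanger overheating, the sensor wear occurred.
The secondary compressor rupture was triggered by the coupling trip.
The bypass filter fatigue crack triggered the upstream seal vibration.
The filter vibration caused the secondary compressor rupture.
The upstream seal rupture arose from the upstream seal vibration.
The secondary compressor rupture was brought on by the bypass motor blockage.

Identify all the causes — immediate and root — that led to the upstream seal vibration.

the bypass filter fatigue crack, the hydraulic heat exchanger overheating, the outlet heat exchanger stall, the sensor wear

Immediate causes of the upstream seal vibration: the bypass filter fatigue crack, the outlet heat exchanger stall.
Further upstream: the hydraulic heat exchanger overheating, the sensor wear.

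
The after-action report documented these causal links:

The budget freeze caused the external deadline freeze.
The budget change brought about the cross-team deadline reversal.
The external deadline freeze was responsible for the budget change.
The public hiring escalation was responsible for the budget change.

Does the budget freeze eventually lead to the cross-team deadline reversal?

Yes

There is a causal chain: the budget freeze → the external deadline freeze → the budget change → the cross-team deadline reversal.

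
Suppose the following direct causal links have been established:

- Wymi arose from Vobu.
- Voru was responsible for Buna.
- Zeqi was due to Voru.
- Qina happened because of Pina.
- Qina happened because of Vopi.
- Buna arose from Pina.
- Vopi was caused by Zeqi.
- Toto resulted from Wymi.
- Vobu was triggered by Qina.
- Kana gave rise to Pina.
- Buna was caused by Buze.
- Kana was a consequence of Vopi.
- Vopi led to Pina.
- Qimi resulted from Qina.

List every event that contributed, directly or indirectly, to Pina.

Kana, Vopi, Voru, Zeqi

Immediate causes of Pina: Vopi, Kana.
Further upstream: Voru, Zeqi.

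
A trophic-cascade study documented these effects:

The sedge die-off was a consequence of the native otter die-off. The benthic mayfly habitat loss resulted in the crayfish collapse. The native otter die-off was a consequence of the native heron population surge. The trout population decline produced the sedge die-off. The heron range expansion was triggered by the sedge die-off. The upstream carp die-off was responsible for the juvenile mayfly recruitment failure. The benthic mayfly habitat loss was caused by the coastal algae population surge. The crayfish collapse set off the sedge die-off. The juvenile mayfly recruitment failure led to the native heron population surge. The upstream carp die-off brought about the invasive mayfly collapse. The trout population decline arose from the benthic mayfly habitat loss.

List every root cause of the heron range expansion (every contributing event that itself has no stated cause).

Tracing upstream from the heron range expansion: the heron range expansion ← the sedge die-off ← the native otter die-off ← the native heron population surge ← the juvenile mayfly recruitment failure ← the upstream carp die-off.
A separate upstream branch: the heron range expansion ← the sedge die-off ← the crayfish collapse ← the benthic mayfly habitat loss ← the coastal algae population surge.
Each of those chain origins has no stated cause.

the coastal algae population surge, the upstream carp die-off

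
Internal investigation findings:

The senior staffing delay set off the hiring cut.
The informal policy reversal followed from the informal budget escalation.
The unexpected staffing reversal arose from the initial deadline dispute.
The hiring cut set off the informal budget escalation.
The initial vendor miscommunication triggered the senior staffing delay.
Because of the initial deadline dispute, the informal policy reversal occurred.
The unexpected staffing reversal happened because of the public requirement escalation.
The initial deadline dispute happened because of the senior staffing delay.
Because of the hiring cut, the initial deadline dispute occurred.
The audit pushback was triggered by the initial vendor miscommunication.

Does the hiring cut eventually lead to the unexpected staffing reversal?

There is a causal chain: the hiring cut → the initial deadline dispute → the unexpected staffing reversal.

Yes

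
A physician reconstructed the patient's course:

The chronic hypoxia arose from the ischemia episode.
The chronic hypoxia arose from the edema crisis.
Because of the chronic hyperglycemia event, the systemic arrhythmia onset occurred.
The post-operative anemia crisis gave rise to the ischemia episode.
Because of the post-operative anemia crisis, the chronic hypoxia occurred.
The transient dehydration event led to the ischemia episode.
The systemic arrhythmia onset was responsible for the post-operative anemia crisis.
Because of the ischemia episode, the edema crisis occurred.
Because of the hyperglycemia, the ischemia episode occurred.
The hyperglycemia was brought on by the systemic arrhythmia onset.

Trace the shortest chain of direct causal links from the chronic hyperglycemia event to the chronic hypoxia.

the chronic hyperglycemia event → the systemic arrhythmia onset
the systemic arrhythmia onset → the post-operative anemia crisis
the post-operative anemia crisis → the chronic hypoxia
Length: 3 steps.

the chronic hyperglycemia event → the systemic arrhythmia onset → the post-operative anemia crisis → the chronic hypoxia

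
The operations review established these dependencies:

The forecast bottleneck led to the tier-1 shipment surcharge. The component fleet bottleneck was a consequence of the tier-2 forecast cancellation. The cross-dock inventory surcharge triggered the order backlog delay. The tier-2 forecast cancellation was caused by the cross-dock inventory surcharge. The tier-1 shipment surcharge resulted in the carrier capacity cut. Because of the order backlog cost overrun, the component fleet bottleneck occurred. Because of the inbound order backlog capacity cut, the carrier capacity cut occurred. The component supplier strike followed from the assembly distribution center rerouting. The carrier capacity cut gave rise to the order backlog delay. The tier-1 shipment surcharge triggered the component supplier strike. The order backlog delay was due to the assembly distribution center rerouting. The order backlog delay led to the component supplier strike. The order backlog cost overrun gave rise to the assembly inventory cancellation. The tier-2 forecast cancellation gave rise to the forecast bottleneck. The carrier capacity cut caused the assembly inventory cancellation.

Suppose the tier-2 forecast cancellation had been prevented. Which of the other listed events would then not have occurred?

Downstream of the tier-2 forecast cancellation: the forecast bottleneck, the tier-1 shipment surcharge, the carrier capacity cut, the assembly inventory cancellation, the order backlog delay, the component fleet bottleneck, the component supplier strike.
Of those, still caused via another path: the carrier capacity cut, the assembly inventory cancellation, the order backlog delay, the component fleet bottleneck, the component supplier strike.
The remainder have no surviving cause.

the forecast bottleneck, the tier-1 shipment surcharge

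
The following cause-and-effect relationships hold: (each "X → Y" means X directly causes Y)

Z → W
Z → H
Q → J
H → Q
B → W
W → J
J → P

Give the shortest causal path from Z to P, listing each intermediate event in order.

Z → W
W → J
J → P
Length: 3 steps.

Z → W → J → P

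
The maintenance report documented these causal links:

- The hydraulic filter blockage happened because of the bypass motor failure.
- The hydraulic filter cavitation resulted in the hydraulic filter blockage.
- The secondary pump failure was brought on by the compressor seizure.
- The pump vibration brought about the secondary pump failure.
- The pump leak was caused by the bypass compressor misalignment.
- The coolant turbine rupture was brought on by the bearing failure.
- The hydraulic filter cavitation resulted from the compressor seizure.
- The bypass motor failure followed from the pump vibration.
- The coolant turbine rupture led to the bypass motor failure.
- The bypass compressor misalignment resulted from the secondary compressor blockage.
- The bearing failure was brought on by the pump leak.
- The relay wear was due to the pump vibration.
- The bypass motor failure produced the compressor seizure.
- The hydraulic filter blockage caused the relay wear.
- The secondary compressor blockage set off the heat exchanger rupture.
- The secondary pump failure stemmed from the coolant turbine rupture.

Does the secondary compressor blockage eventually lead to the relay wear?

There is a causal chain: the secondary compressor blockage → the bypass compressor misalignment → the pump leak → the bearing failure → the coolant turbine rupture → the bypass motor failure → the hydraulic filter blockage → the relay wear.

Yes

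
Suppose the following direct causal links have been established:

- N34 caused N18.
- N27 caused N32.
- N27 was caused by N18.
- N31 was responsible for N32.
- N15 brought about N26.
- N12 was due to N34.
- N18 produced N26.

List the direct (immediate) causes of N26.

N15, N18

Upstream contributors include N34, but only N15, N18 feed directly into N26.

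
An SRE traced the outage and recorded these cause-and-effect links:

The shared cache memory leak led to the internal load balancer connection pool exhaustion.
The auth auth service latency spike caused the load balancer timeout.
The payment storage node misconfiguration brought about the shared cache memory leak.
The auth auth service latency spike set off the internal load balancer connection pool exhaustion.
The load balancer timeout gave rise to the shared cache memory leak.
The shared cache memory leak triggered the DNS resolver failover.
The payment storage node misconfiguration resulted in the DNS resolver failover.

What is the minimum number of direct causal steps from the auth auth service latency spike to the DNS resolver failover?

Shortest chain: the auth auth service latency spike → the load balancer timeout → the shared cache memory leak → the DNS resolver failover.

3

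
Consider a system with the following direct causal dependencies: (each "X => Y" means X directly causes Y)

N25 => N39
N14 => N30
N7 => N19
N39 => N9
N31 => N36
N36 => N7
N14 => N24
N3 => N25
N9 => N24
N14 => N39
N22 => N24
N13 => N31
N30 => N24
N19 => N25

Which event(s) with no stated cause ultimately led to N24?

N13, N14, N22, N3

Tracing upstream from N24: N24 ← N9 ← N39 ← N25 ← N3.
A separate upstream branch: N24 ← N9 ← N39 ← N25 ← N19 ← N7 ← N36 ← N31 ← N13.
A separate upstream branch: N24 ← N14.
A separate upstream branch: N24 ← N22.
Each of those chain origins has no stated cause.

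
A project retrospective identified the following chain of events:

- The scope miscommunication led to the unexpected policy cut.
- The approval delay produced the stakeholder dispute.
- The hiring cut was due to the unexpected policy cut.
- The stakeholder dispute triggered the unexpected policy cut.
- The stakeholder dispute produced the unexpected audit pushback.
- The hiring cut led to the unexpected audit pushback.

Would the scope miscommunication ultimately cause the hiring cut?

Yes

There is a causal chain: the scope miscommunication → the unexpected policy cut → the hiring cut.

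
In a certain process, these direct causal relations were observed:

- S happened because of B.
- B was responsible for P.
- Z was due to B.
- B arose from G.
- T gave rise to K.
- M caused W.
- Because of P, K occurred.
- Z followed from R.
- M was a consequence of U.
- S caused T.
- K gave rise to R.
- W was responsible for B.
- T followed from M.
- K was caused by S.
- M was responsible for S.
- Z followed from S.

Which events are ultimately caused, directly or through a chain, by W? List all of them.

B, K, P, R, S, T, Z

Direct effects: B.
2 steps out: S, P, Z.
3 steps out: T, K.
4 steps out: R.
Not reachable from it: U, M, G.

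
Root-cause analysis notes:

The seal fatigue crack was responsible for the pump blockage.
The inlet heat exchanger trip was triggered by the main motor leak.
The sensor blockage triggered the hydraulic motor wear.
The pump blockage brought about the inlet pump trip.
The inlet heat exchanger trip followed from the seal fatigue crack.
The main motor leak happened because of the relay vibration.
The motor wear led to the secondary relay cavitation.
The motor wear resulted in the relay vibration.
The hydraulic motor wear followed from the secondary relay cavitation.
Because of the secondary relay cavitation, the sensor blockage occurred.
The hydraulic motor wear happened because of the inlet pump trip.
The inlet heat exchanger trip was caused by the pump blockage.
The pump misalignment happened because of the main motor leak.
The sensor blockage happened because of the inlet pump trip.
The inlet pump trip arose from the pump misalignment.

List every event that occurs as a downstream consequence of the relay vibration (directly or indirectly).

Direct effects: the main motor leak.
2 steps out: the pump misalignment, the inlet heat exchanger trip.
3 steps out: the inlet pump trip.
4 steps out: the sensor blockage, the hydraulic motor wear.
Not reachable from it: the motor wear, the seal fatigue crack, the secondary relay cavitation, the pump blockage.

the hydraulic motor wear, the inlet heat exchanger trip, the inlet pump trip, the main motor leak, the pump misalignment, the sensor blockage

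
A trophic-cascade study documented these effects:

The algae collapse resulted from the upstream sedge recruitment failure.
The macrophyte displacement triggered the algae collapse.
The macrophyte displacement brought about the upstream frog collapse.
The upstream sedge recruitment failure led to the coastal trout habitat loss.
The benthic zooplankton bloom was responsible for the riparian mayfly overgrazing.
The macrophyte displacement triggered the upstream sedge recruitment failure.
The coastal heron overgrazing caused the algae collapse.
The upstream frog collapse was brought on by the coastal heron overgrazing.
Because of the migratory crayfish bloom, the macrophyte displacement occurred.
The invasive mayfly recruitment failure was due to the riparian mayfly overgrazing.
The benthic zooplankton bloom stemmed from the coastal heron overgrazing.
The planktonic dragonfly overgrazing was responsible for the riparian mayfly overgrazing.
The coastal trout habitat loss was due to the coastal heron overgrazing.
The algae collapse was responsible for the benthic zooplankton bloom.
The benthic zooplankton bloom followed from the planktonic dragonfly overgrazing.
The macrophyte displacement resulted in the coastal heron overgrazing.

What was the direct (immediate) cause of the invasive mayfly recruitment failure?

Upstream contributors include the planktonic dragonfly overgrazing, the migratory crayfish bloom, the macrophyte displacement, the upstream sedge recruitment failure, the coastal heron overgrazing, the algae collapse, the benthic zooplankton bloom, but only the riparian mayfly overgrazing feeds directly into the invasive mayfly recruitment failure.

the riparian mayfly overgrazing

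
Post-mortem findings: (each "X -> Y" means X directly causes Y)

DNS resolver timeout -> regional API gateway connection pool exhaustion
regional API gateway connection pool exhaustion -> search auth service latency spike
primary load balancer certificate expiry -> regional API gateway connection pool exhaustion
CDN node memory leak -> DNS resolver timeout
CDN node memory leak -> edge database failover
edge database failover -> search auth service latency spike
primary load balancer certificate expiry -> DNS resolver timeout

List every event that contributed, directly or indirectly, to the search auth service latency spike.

Immediate causes of the search auth service latency spike: the edge database failover, the regional API gateway connection pool exhaustion.
Further upstream: the CDN node memory leak, the primary load balancer certificate expiry, the DNS resolver timeout.

the CDN node memory leak, the DNS resolver timeout, the edge database failover, the primary load balancer certificate expiry, the regional API gateway connection pool exhaustion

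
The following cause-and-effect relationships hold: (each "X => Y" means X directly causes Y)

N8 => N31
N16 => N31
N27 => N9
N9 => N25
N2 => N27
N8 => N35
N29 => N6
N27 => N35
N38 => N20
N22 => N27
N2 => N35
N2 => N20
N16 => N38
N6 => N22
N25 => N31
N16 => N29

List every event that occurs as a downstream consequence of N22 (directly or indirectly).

Direct effects: N27.
2 steps out: N9, N35.
3 steps out: N25.
4 steps out: N31.
Not reachable from it: N16, N38, N2, N29, N6, N8, N20.

N25, N27, N31, N35, N9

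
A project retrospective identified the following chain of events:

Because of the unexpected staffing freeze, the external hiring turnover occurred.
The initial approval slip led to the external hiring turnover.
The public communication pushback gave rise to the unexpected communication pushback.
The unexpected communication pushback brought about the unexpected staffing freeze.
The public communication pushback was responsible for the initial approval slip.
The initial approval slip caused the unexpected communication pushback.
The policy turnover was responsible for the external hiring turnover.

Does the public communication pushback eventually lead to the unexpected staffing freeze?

There is a causal chain: the public communication pushback → the unexpected communication pushback → the unexpected staffing freeze.

Yes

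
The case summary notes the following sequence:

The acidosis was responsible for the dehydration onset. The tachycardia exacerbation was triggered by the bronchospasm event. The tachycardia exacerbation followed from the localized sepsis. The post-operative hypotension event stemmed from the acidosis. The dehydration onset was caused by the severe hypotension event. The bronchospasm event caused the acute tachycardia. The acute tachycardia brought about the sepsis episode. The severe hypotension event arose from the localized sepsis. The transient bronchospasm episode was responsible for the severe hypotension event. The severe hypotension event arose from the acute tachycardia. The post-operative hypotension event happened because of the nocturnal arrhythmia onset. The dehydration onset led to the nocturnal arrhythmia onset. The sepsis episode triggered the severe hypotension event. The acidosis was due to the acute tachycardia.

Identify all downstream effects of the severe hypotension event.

the dehydration onset, the nocturnal arrhythmia onset, the post-operative hypotension event

Direct effects: the dehydration onset.
2 steps out: the nocturnal arrhythmia onset.
3 steps out: the post-operative hypotension event.
Not reachable from it: the bronchospasm event, the acute tachycardia, the transient bronchospasm episode, the localized sepsis, the tachycardia exacerbation, the sepsis episode, the acidosis.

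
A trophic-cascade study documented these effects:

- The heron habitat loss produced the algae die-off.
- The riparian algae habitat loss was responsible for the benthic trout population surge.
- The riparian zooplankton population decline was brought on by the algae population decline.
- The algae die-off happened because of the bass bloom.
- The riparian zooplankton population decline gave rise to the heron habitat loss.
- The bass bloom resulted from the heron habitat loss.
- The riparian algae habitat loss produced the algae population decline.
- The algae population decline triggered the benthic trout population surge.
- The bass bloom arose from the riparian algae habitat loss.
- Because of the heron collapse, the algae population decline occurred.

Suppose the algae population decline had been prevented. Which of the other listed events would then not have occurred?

the heron habitat loss, the riparian zooplankton population decline

Downstream of the algae population decline: the benthic trout population surge, the riparian zooplankton population decline, the heron habitat loss, the bass bloom, the algae die-off.
Of those, still caused via another path: the benthic trout population surge, the bass bloom, the algae die-off.
The remainder have no surviving cause.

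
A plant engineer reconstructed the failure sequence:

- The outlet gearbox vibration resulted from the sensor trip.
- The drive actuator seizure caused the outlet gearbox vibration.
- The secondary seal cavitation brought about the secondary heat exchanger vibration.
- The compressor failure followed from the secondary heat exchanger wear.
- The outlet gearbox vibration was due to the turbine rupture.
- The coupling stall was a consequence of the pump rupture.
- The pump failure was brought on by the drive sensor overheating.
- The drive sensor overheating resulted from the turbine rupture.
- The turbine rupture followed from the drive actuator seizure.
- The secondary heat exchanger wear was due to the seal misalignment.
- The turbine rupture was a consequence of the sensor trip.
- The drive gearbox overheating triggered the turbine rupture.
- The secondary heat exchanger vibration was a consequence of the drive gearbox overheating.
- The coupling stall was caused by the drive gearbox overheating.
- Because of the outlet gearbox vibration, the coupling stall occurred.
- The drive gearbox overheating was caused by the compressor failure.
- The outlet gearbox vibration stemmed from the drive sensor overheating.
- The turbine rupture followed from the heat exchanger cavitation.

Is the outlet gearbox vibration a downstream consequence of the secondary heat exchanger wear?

Yes

There is a causal chain: the secondary heat exchanger wear → the compressor failure → the drive gearbox overheating → the turbine rupture → the outlet gearbox vibration.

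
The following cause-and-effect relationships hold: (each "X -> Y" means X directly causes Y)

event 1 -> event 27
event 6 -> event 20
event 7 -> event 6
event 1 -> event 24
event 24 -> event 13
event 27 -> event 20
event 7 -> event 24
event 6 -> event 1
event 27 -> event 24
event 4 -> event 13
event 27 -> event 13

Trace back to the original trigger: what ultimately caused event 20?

Tracing upstream from event 20: event 20 ← event 6 ← event 7.
Event 7 has no stated cause, so it is the root.

event 7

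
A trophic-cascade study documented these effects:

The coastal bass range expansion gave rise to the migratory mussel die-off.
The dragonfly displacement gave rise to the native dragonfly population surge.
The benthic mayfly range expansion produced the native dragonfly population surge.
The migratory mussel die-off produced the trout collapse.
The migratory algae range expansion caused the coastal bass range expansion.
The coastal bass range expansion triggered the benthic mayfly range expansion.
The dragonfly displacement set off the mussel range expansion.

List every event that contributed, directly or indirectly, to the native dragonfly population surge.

the benthic mayfly range expansion, the coastal bass range expansion, the dragonfly displacement, the migratory algae range expansion

Immediate causes of the native dragonfly population surge: the dragonfly displacement, the benthic mayfly range expansion.
Further upstream: the migratory algae range expansion, the coastal bass range expansion.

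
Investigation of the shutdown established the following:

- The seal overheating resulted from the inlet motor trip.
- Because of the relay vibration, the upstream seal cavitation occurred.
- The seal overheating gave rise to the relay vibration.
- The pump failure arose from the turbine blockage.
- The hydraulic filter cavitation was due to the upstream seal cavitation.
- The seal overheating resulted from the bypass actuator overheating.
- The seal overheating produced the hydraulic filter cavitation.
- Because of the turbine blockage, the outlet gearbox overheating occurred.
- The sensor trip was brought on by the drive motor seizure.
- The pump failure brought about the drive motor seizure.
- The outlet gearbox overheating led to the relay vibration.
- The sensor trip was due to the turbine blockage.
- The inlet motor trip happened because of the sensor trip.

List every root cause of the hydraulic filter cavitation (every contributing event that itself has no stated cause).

the bypass actuator overheating, the turbine blockage

Tracing upstream from the hydraulic filter cavitation: the hydraulic filter cavitation ← the seal overheating ← the inlet motor trip ← the sensor trip ← the turbine blockage.
A separate upstream branch: the hydraulic filter cavitation ← the seal overheating ← the bypass actuator overheating.
Each of those chain origins has no stated cause.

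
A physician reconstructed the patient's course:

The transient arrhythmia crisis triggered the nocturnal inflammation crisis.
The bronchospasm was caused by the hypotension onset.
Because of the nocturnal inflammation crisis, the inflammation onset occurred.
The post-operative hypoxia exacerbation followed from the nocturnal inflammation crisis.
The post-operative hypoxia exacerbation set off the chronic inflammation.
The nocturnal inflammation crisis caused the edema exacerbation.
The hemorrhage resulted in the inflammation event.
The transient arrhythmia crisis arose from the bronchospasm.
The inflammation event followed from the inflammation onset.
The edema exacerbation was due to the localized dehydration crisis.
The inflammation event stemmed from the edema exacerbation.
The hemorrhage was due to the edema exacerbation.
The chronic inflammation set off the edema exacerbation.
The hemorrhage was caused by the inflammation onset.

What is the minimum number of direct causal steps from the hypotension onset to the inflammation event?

5

Shortest chain: the hypotension onset → the bronchospasm → the transient arrhythmia crisis → the nocturnal inflammation crisis → the inflammation onset → the inflammation event.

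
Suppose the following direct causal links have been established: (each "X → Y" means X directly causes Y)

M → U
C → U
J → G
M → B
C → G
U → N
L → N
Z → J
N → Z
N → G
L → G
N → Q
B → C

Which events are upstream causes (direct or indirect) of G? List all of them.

B, C, J, L, M, N, U, Z

Immediate causes of G: C, L, N, J.
Further upstream: M, B, U, Z.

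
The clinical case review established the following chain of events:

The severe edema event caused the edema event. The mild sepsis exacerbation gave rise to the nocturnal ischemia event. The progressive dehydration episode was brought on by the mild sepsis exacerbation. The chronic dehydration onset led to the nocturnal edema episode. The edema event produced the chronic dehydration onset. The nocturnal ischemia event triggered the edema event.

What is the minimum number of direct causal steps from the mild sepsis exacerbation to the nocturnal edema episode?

4

Shortest chain: the mild sepsis exacerbation → the nocturnal ischemia event → the edema event → the chronic dehydration onset → the nocturnal edema episode.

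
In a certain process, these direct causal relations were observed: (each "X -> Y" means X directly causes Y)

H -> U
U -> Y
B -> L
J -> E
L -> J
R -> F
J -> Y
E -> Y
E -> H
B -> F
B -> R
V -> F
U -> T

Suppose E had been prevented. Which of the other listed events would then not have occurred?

Downstream of E: H, U, Y, T.
Of those, still caused via another path: Y.
The remainder have no surviving cause.

H, T, U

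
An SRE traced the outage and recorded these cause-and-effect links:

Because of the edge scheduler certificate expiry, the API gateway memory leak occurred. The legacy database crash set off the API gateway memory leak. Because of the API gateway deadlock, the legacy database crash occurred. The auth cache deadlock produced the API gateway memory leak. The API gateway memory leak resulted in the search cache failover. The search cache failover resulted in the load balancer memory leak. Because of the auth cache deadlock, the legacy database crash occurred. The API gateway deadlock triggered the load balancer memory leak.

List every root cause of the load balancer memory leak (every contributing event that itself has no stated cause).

Tracing upstream from the load balancer memory leak: the load balancer memory leak ← the search cache failover ← the API gateway memory leak ← the auth cache deadlock.
A separate upstream branch: the load balancer memory leak ← the API gateway deadlock.
A separate upstream branch: the load balancer memory leak ← the search cache failover ← the API gateway memory leak ← the edge scheduler certificate expiry.
Each of those chain origins has no stated cause.

the API gateway deadlock, the auth cache deadlock, the edge scheduler certificate expiry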